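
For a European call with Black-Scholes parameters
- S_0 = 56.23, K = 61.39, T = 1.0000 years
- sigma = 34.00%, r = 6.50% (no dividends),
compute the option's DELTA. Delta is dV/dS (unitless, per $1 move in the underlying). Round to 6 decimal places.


Answer: Delta = 0.540999

Derivation:
d1 = 0.1029513731; d2 = -0.2370486269
phi(d1) = 0.3968336809; exp(-qT) = 1.0000000000; exp(-rT) = 0.9370674634
N(d1) = 0.5409992178
Delta = exp(-qT) * N(d1) = 1.0000000000 * 0.5409992178 = 0.540999


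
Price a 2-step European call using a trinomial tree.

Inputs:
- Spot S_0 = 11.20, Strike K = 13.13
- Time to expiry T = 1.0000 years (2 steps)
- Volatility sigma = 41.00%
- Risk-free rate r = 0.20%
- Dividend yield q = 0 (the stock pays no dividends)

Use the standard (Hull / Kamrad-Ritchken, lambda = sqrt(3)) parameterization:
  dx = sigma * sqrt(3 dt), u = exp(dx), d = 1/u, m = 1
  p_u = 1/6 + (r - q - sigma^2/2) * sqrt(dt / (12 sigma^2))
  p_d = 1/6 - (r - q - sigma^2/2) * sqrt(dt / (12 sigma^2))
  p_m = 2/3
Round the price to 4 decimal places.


dt = T/N = 0.500000; dx = sigma*sqrt(3*dt) = 0.502145
u = exp(dx) = 1.652262; d = 1/u = 0.605231
p_u = 0.125817, p_m = 0.666667, p_d = 0.207516
Discount per step: exp(-r*dt) = 0.999000
Stock lattice S(k, j) with j the centered position index:
  k=0: S(0,+0) = 11.2000
  k=1: S(1,-1) = 6.7786; S(1,+0) = 11.2000; S(1,+1) = 18.5053
  k=2: S(2,-2) = 4.1026; S(2,-1) = 6.7786; S(2,+0) = 11.2000; S(2,+1) = 18.5053; S(2,+2) = 30.5757
Terminal payoffs V(N, j) = max(S_T - K, 0):
  V(2,-2) = 0.000000; V(2,-1) = 0.000000; V(2,+0) = 0.000000; V(2,+1) = 5.375337; V(2,+2) = 17.445669
Backward induction: V(k, j) = exp(-r*dt) * [p_u * V(k+1, j+1) + p_m * V(k+1, j) + p_d * V(k+1, j-1)]
  V(1,-1) = exp(-r*dt) * [p_u*0.000000 + p_m*0.000000 + p_d*0.000000] = 0.000000
  V(1,+0) = exp(-r*dt) * [p_u*5.375337 + p_m*0.000000 + p_d*0.000000] = 0.675633
  V(1,+1) = exp(-r*dt) * [p_u*17.445669 + p_m*5.375337 + p_d*0.000000] = 5.772743
  V(0,+0) = exp(-r*dt) * [p_u*5.772743 + p_m*0.675633 + p_d*0.000000] = 1.175554

Answer: Price = V(0,0) = 1.1756


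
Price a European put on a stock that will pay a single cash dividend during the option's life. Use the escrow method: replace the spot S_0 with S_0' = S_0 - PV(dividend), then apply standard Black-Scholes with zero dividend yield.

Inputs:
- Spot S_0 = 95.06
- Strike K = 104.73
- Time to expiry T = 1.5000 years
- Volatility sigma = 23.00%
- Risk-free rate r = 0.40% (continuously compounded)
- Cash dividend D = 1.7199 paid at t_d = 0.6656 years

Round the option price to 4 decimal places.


Answer: Price = 17.2499

Derivation:
PV(D) = D * exp(-r * t_d) = 1.7199 * 0.99734114 = 1.71532703
S_0' = S_0 - PV(D) = 95.0600 - 1.71532703 = 93.34467297
d1 = (ln(S_0'/K) + (r + sigma^2/2)*T) / (sigma*sqrt(T)) = -0.24641088
d2 = d1 - sigma*sqrt(T) = -0.52810220
exp(-rT) = 0.99401796
N(-d1) = 0.59731791; N(-d2) = 0.70128580
P = K * exp(-rT) * N(-d2) - S_0' * N(-d1) = 104.7300 * 0.99401796 * 0.70128580 - 93.34467297 * 0.59731791 = 17.2499


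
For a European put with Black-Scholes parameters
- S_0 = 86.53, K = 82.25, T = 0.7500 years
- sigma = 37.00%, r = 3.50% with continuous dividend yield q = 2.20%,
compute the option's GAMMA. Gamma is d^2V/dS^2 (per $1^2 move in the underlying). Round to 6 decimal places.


d1 = 0.3489545129; d2 = 0.0285251135
phi(d1) = 0.3753774750; exp(-qT) = 0.9836353794; exp(-rT) = 0.9740915363
Gamma = exp(-qT) * phi(d1) / (S * sigma * sqrt(T)) = 0.9836353794 * 0.3753774750 / (86.5300 * 0.3700 * 0.8660254038) = 0.013317

Answer: Gamma = 0.013317


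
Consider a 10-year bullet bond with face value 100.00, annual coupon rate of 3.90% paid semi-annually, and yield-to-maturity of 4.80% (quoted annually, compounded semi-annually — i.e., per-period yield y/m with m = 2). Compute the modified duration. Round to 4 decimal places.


Answer: Modified duration = 8.1069

Derivation:
Coupon per period c = face * coupon_rate / m = 1.950000
Periods per year m = 2; per-period yield y/m = 0.024000
Number of cashflows N = 20
Cashflows (t years, CF_t, discount factor 1/(1+y/m)^(m*t), PV):
  t = 0.5000: CF_t = 1.950000, DF = 0.976562, PV = 1.904297
  t = 1.0000: CF_t = 1.950000, DF = 0.953674, PV = 1.859665
  t = 1.5000: CF_t = 1.950000, DF = 0.931323, PV = 1.816079
  t = 2.0000: CF_t = 1.950000, DF = 0.909495, PV = 1.773515
  t = 2.5000: CF_t = 1.950000, DF = 0.888178, PV = 1.731948
  t = 3.0000: CF_t = 1.950000, DF = 0.867362, PV = 1.691355
  t = 3.5000: CF_t = 1.950000, DF = 0.847033, PV = 1.651714
  t = 4.0000: CF_t = 1.950000, DF = 0.827181, PV = 1.613002
  t = 4.5000: CF_t = 1.950000, DF = 0.807794, PV = 1.575197
  t = 5.0000: CF_t = 1.950000, DF = 0.788861, PV = 1.538279
  t = 5.5000: CF_t = 1.950000, DF = 0.770372, PV = 1.502225
  t = 6.0000: CF_t = 1.950000, DF = 0.752316, PV = 1.467017
  t = 6.5000: CF_t = 1.950000, DF = 0.734684, PV = 1.432634
  t = 7.0000: CF_t = 1.950000, DF = 0.717465, PV = 1.399056
  t = 7.5000: CF_t = 1.950000, DF = 0.700649, PV = 1.366266
  t = 8.0000: CF_t = 1.950000, DF = 0.684228, PV = 1.334244
  t = 8.5000: CF_t = 1.950000, DF = 0.668191, PV = 1.302973
  t = 9.0000: CF_t = 1.950000, DF = 0.652530, PV = 1.272434
  t = 9.5000: CF_t = 1.950000, DF = 0.637237, PV = 1.242612
  t = 10.0000: CF_t = 101.950000, DF = 0.622302, PV = 63.443641
Price P = sum_t PV_t = 92.918154
First compute Macaulay numerator sum_t t * PV_t:
  t * PV_t at t = 0.5000: 0.952148
  t * PV_t at t = 1.0000: 1.859665
  t * PV_t at t = 1.5000: 2.724119
  t * PV_t at t = 2.0000: 3.547029
  t * PV_t at t = 2.5000: 4.329870
  t * PV_t at t = 3.0000: 5.074066
  t * PV_t at t = 3.5000: 5.781000
  t * PV_t at t = 4.0000: 6.452009
  t * PV_t at t = 4.5000: 7.088389
  t * PV_t at t = 5.0000: 7.691394
  t * PV_t at t = 5.5000: 8.262239
  t * PV_t at t = 6.0000: 8.802102
  t * PV_t at t = 6.5000: 9.312119
  t * PV_t at t = 7.0000: 9.793395
  t * PV_t at t = 7.5000: 10.246995
  t * PV_t at t = 8.0000: 10.673953
  t * PV_t at t = 8.5000: 11.075269
  t * PV_t at t = 9.0000: 11.451909
  t * PV_t at t = 9.5000: 11.804811
  t * PV_t at t = 10.0000: 634.436408
Macaulay duration D = 771.358888 / 92.918154 = 8.301487
Modified duration = D / (1 + y/m) = 8.301487 / (1 + 0.024000) = 8.106921


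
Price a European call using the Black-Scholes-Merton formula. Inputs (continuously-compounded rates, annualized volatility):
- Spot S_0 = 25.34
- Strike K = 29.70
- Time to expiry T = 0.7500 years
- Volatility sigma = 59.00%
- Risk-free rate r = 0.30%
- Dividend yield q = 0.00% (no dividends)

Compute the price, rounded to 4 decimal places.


d1 = (ln(S/K) + (r - q + 0.5*sigma^2) * T) / (sigma * sqrt(T)) = -0.05083691
d2 = d1 - sigma * sqrt(T) = -0.56179189
exp(-rT) = 0.99775253; exp(-qT) = 1.00000000
C = S_0 * exp(-qT) * N(d1) - K * exp(-rT) * N(d2)
N(d1) = 0.47972774; N(d2) = 0.28712891
C = 25.3400 * 1.00000000 * 0.47972774 - 29.7000 * 0.99775253 * 0.28712891 = 3.6477

Answer: Price = 3.6477


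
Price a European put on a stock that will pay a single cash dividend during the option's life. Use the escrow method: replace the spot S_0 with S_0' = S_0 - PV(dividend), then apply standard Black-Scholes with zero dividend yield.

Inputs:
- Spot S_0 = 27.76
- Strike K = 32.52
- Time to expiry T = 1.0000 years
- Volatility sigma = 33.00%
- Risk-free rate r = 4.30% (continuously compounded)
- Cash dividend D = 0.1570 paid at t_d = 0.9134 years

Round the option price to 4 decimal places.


PV(D) = D * exp(-r * t_d) = 0.1570 * 0.96148511 = 0.15095316
S_0' = S_0 - PV(D) = 27.7600 - 0.15095316 = 27.60904684
d1 = (ln(S_0'/K) + (r + sigma^2/2)*T) / (sigma*sqrt(T)) = -0.20079328
d2 = d1 - sigma*sqrt(T) = -0.53079328
exp(-rT) = 0.95791139
N(-d1) = 0.57956989; N(-d2) = 0.70221898
P = K * exp(-rT) * N(-d2) - S_0' * N(-d1) = 32.5200 * 0.95791139 * 0.70221898 - 27.60904684 * 0.57956989 = 5.8736

Answer: Price = 5.8736


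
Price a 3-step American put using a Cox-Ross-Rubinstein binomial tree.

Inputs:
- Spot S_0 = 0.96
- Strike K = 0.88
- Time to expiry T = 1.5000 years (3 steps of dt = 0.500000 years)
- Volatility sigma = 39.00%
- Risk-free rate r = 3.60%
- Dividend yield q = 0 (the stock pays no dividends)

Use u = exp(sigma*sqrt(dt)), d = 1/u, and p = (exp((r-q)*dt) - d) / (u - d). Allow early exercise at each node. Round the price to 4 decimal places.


Answer: Price = V(0,0) = 0.1289

Derivation:
dt = T/N = 0.500000
u = exp(sigma*sqrt(dt)) = 1.317547; d = 1/u = 0.758986
p = (exp((r-q)*dt) - d) / (u - d) = 0.464008
Discount per step: exp(-r*dt) = 0.982161
Stock lattice S(k, i) with i counting down-moves:
  k=0: S(0,0) = 0.9600
  k=1: S(1,0) = 1.2648; S(1,1) = 0.7286
  k=2: S(2,0) = 1.6665; S(2,1) = 0.9600; S(2,2) = 0.5530
  k=3: S(3,0) = 2.1957; S(3,1) = 1.2648; S(3,2) = 0.7286; S(3,3) = 0.4197
Terminal payoffs V(N, i) = max(K - S_T, 0):
  V(3,0) = 0.000000; V(3,1) = 0.000000; V(3,2) = 0.151373; V(3,3) = 0.460267
Backward induction: V(k, i) = exp(-r*dt) * [p * V(k+1, i) + (1-p) * V(k+1, i+1)]; then take max(V_cont, immediate exercise) for American.
  V(2,0) = exp(-r*dt) * [p*0.000000 + (1-p)*0.000000] = 0.000000; exercise = 0.000000; V(2,0) = max -> 0.000000
  V(2,1) = exp(-r*dt) * [p*0.000000 + (1-p)*0.151373] = 0.079687; exercise = 0.000000; V(2,1) = max -> 0.079687
  V(2,2) = exp(-r*dt) * [p*0.151373 + (1-p)*0.460267] = 0.311284; exercise = 0.326982; V(2,2) = max -> 0.326982
  V(1,0) = exp(-r*dt) * [p*0.000000 + (1-p)*0.079687] = 0.041950; exercise = 0.000000; V(1,0) = max -> 0.041950
  V(1,1) = exp(-r*dt) * [p*0.079687 + (1-p)*0.326982] = 0.208449; exercise = 0.151373; V(1,1) = max -> 0.208449
  V(0,0) = exp(-r*dt) * [p*0.041950 + (1-p)*0.208449] = 0.128852; exercise = 0.000000; V(0,0) = max -> 0.128852


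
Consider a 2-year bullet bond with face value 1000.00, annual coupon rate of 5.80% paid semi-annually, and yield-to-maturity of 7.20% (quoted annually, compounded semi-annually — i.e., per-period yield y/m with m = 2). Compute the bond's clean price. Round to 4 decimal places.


Answer: Price = 974.3494

Derivation:
Coupon per period c = face * coupon_rate / m = 29.000000
Periods per year m = 2; per-period yield y/m = 0.036000
Number of cashflows N = 4
Cashflows (t years, CF_t, discount factor 1/(1+y/m)^(m*t), PV):
  t = 0.5000: CF_t = 29.000000, DF = 0.965251, PV = 27.992278
  t = 1.0000: CF_t = 29.000000, DF = 0.931709, PV = 27.019573
  t = 1.5000: CF_t = 29.000000, DF = 0.899333, PV = 26.080669
  t = 2.0000: CF_t = 1029.000000, DF = 0.868082, PV = 893.256846
Price P = sum_t PV_t = 974.349366


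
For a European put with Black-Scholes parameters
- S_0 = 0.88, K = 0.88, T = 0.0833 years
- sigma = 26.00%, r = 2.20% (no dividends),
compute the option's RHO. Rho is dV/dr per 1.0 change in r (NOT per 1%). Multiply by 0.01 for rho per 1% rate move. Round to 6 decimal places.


d1 = 0.0619417330; d2 = -0.0130987894
phi(d1) = 0.3981776875; exp(-qT) = 1.0000000000; exp(-rT) = 0.9981690782
N(-d2) = 0.5052255115
Rho = -K*T*exp(-rT)*N(-d2) = -0.8800 * 0.0833 * 0.9981690782 * 0.5052255115 = -0.036967

Answer: Rho = -0.036967


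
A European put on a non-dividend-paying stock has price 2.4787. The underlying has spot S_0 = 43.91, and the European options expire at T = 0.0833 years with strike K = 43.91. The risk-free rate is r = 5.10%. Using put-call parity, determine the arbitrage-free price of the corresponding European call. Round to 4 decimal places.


Put-call parity: C - P = S_0 * exp(-qT) - K * exp(-rT).
S_0 * exp(-qT) = 43.9100 * 1.00000000 = 43.91000000
K * exp(-rT) = 43.9100 * 0.99576071 = 43.72385283
C = P + S*exp(-qT) - K*exp(-rT)
C = 2.4787 + 43.91000000 - 43.72385283 = 2.6648

Answer: Call price = 2.6648


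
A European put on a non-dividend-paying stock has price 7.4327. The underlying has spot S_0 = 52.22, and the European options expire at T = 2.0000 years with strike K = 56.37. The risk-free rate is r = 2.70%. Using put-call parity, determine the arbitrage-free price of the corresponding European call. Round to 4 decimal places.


Answer: Call price = 6.2460

Derivation:
Put-call parity: C - P = S_0 * exp(-qT) - K * exp(-rT).
S_0 * exp(-qT) = 52.2200 * 1.00000000 = 52.22000000
K * exp(-rT) = 56.3700 * 0.94743211 = 53.40674784
C = P + S*exp(-qT) - K*exp(-rT)
C = 7.4327 + 52.22000000 - 53.40674784 = 6.2460


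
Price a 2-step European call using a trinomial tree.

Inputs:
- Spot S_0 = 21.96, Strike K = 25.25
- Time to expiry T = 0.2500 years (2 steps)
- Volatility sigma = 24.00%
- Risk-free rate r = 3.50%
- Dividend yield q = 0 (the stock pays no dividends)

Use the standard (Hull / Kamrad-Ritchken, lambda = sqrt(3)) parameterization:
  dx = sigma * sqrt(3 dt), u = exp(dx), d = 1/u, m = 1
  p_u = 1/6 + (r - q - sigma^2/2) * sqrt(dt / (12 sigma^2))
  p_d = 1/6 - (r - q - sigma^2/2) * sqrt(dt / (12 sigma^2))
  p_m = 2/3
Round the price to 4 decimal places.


dt = T/N = 0.125000; dx = sigma*sqrt(3*dt) = 0.146969
u = exp(dx) = 1.158319; d = 1/u = 0.863320
p_u = 0.169303, p_m = 0.666667, p_d = 0.164030
Discount per step: exp(-r*dt) = 0.995635
Stock lattice S(k, j) with j the centered position index:
  k=0: S(0,+0) = 21.9600
  k=1: S(1,-1) = 18.9585; S(1,+0) = 21.9600; S(1,+1) = 25.4367
  k=2: S(2,-2) = 16.3673; S(2,-1) = 18.9585; S(2,+0) = 21.9600; S(2,+1) = 25.4367; S(2,+2) = 29.4638
Terminal payoffs V(N, j) = max(S_T - K, 0):
  V(2,-2) = 0.000000; V(2,-1) = 0.000000; V(2,+0) = 0.000000; V(2,+1) = 0.186674; V(2,+2) = 4.213770
Backward induction: V(k, j) = exp(-r*dt) * [p_u * V(k+1, j+1) + p_m * V(k+1, j) + p_d * V(k+1, j-1)]
  V(1,-1) = exp(-r*dt) * [p_u*0.000000 + p_m*0.000000 + p_d*0.000000] = 0.000000
  V(1,+0) = exp(-r*dt) * [p_u*0.186674 + p_m*0.000000 + p_d*0.000000] = 0.031467
  V(1,+1) = exp(-r*dt) * [p_u*4.213770 + p_m*0.186674 + p_d*0.000000] = 0.834197
  V(0,+0) = exp(-r*dt) * [p_u*0.834197 + p_m*0.031467 + p_d*0.000000] = 0.161502

Answer: Price = V(0,0) = 0.1615


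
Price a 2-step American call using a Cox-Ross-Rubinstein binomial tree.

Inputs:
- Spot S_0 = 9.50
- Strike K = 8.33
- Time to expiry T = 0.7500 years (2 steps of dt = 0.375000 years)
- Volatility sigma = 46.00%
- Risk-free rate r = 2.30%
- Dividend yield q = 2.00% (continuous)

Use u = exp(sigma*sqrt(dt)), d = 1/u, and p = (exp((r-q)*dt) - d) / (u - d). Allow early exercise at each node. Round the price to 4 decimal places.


dt = T/N = 0.375000
u = exp(sigma*sqrt(dt)) = 1.325370; d = 1/u = 0.754507
p = (exp((r-q)*dt) - d) / (u - d) = 0.432011
Discount per step: exp(-r*dt) = 0.991412
Stock lattice S(k, i) with i counting down-moves:
  k=0: S(0,0) = 9.5000
  k=1: S(1,0) = 12.5910; S(1,1) = 7.1678
  k=2: S(2,0) = 16.6877; S(2,1) = 9.5000; S(2,2) = 5.4082
Terminal payoffs V(N, i) = max(S_T - K, 0):
  V(2,0) = 8.357742; V(2,1) = 1.170000; V(2,2) = 0.000000
Backward induction: V(k, i) = exp(-r*dt) * [p * V(k+1, i) + (1-p) * V(k+1, i+1)]; then take max(V_cont, immediate exercise) for American.
  V(1,0) = exp(-r*dt) * [p*8.357742 + (1-p)*1.170000] = 4.238469; exercise = 4.261011; V(1,0) = max -> 4.261011
  V(1,1) = exp(-r*dt) * [p*1.170000 + (1-p)*0.000000] = 0.501112; exercise = 0.000000; V(1,1) = max -> 0.501112
  V(0,0) = exp(-r*dt) * [p*4.261011 + (1-p)*0.501112] = 2.107177; exercise = 1.170000; V(0,0) = max -> 2.107177

Answer: Price = V(0,0) = 2.1072


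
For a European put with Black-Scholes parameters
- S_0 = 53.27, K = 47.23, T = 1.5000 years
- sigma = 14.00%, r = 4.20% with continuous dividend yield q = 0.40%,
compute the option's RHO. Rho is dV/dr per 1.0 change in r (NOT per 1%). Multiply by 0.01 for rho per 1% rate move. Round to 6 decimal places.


Answer: Rho = -11.402924

Derivation:
d1 = 1.1200235687; d2 = 0.9485592867
phi(d1) = 0.2130635224; exp(-qT) = 0.9940179641; exp(-rT) = 0.9389434737
N(-d2) = 0.1714224030
Rho = -K*T*exp(-rT)*N(-d2) = -47.2300 * 1.5000 * 0.9389434737 * 0.1714224030 = -11.402924


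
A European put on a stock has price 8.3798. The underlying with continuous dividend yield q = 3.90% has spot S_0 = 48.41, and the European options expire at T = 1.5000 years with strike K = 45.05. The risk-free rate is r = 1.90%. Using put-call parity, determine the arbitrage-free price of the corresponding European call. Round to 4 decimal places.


Answer: Call price = 10.2549

Derivation:
Put-call parity: C - P = S_0 * exp(-qT) - K * exp(-rT).
S_0 * exp(-qT) = 48.4100 * 0.94317824 = 45.65925862
K * exp(-rT) = 45.0500 * 0.97190229 = 43.78419835
C = P + S*exp(-qT) - K*exp(-rT)
C = 8.3798 + 45.65925862 - 43.78419835 = 10.2549


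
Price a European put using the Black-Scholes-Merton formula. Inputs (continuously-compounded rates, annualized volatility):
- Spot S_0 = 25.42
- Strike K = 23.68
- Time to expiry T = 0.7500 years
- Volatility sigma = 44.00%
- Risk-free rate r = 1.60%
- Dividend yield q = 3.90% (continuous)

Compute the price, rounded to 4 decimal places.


d1 = (ln(S/K) + (r - q + 0.5*sigma^2) * T) / (sigma * sqrt(T)) = 0.33133464
d2 = d1 - sigma * sqrt(T) = -0.04971654
exp(-rT) = 0.98807171; exp(-qT) = 0.97117364
P = K * exp(-rT) * N(-d2) - S_0 * exp(-qT) * N(-d1)
N(-d1) = 0.37019586; N(-d2) = 0.51982586
P = 23.6800 * 0.98807171 * 0.51982586 - 25.4200 * 0.97117364 * 0.37019586 = 3.0235

Answer: Price = 3.0235


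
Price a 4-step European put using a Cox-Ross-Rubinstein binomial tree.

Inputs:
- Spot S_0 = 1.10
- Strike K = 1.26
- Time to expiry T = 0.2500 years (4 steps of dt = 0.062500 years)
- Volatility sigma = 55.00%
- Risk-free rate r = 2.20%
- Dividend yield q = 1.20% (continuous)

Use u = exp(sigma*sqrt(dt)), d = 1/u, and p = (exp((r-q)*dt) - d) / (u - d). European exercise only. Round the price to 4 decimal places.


Answer: Price = V(0,0) = 0.2280

Derivation:
dt = T/N = 0.062500
u = exp(sigma*sqrt(dt)) = 1.147402; d = 1/u = 0.871534
p = (exp((r-q)*dt) - d) / (u - d) = 0.467945
Discount per step: exp(-r*dt) = 0.998626
Stock lattice S(k, i) with i counting down-moves:
  k=0: S(0,0) = 1.1000
  k=1: S(1,0) = 1.2621; S(1,1) = 0.9587
  k=2: S(2,0) = 1.4482; S(2,1) = 1.1000; S(2,2) = 0.8355
  k=3: S(3,0) = 1.6616; S(3,1) = 1.2621; S(3,2) = 0.9587; S(3,3) = 0.7282
  k=4: S(4,0) = 1.9066; S(4,1) = 1.4482; S(4,2) = 1.1000; S(4,3) = 0.8355; S(4,4) = 0.6346
Terminal payoffs V(N, i) = max(K - S_T, 0):
  V(4,0) = 0.000000; V(4,1) = 0.000000; V(4,2) = 0.160000; V(4,3) = 0.424471; V(4,4) = 0.625355
Backward induction: V(k, i) = exp(-r*dt) * [p * V(k+1, i) + (1-p) * V(k+1, i+1)].
  V(3,0) = exp(-r*dt) * [p*0.000000 + (1-p)*0.000000] = 0.000000
  V(3,1) = exp(-r*dt) * [p*0.000000 + (1-p)*0.160000] = 0.085012
  V(3,2) = exp(-r*dt) * [p*0.160000 + (1-p)*0.424471] = 0.300300
  V(3,3) = exp(-r*dt) * [p*0.424471 + (1-p)*0.625355] = 0.530622
  V(2,0) = exp(-r*dt) * [p*0.000000 + (1-p)*0.085012] = 0.045169
  V(2,1) = exp(-r*dt) * [p*0.085012 + (1-p)*0.300300] = 0.199282
  V(2,2) = exp(-r*dt) * [p*0.300300 + (1-p)*0.530622] = 0.422263
  V(1,0) = exp(-r*dt) * [p*0.045169 + (1-p)*0.199282] = 0.126991
  V(1,1) = exp(-r*dt) * [p*0.199282 + (1-p)*0.422263] = 0.317483
  V(0,0) = exp(-r*dt) * [p*0.126991 + (1-p)*0.317483] = 0.228030


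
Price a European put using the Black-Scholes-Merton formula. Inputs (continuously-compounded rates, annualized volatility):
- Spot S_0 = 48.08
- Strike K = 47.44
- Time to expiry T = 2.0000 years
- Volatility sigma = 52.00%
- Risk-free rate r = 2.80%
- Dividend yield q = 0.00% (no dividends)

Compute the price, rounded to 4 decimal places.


d1 = (ln(S/K) + (r - q + 0.5*sigma^2) * T) / (sigma * sqrt(T)) = 0.46206781
d2 = d1 - sigma * sqrt(T) = -0.27332324
exp(-rT) = 0.94553914; exp(-qT) = 1.00000000
P = K * exp(-rT) * N(-d2) - S_0 * exp(-qT) * N(-d1)
N(-d1) = 0.32201635; N(-d2) = 0.60769762
P = 47.4400 * 0.94553914 * 0.60769762 - 48.0800 * 1.00000000 * 0.32201635 = 11.7766

Answer: Price = 11.7766


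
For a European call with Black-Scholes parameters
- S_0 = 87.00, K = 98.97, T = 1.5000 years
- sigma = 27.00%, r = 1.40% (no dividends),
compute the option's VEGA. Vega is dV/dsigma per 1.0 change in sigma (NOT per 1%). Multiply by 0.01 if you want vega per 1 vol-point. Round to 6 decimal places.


Answer: Vega = 41.961166

Derivation:
d1 = -0.1609818426; d2 = -0.4916629579
phi(d1) = 0.3938063019; exp(-qT) = 1.0000000000; exp(-rT) = 0.9792189646
Vega = S * exp(-qT) * phi(d1) * sqrt(T) = 87.0000 * 1.0000000000 * 0.3938063019 * 1.2247448714 = 41.961166


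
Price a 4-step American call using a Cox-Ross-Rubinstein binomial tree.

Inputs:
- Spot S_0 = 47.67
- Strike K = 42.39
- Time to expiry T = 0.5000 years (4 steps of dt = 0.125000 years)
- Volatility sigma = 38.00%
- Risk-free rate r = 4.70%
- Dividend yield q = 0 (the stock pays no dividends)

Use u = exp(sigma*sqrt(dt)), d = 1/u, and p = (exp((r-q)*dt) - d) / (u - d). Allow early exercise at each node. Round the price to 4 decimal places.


dt = T/N = 0.125000
u = exp(sigma*sqrt(dt)) = 1.143793; d = 1/u = 0.874284
p = (exp((r-q)*dt) - d) / (u - d) = 0.488326
Discount per step: exp(-r*dt) = 0.994142
Stock lattice S(k, i) with i counting down-moves:
  k=0: S(0,0) = 47.6700
  k=1: S(1,0) = 54.5246; S(1,1) = 41.6771
  k=2: S(2,0) = 62.3649; S(2,1) = 47.6700; S(2,2) = 36.4376
  k=3: S(3,0) = 71.3326; S(3,1) = 54.5246; S(3,2) = 41.6771; S(3,3) = 31.8568
  k=4: S(4,0) = 81.5897; S(4,1) = 62.3649; S(4,2) = 47.6700; S(4,3) = 36.4376; S(4,4) = 27.8519
Terminal payoffs V(N, i) = max(S_T - K, 0):
  V(4,0) = 39.199732; V(4,1) = 19.974914; V(4,2) = 5.280000; V(4,3) = 0.000000; V(4,4) = 0.000000
Backward induction: V(k, i) = exp(-r*dt) * [p * V(k+1, i) + (1-p) * V(k+1, i+1)]; then take max(V_cont, immediate exercise) for American.
  V(3,0) = exp(-r*dt) * [p*39.199732 + (1-p)*19.974914] = 29.190889; exercise = 28.942578; V(3,0) = max -> 29.190889
  V(3,1) = exp(-r*dt) * [p*19.974914 + (1-p)*5.280000] = 12.382943; exercise = 12.134632; V(3,1) = max -> 12.382943
  V(3,2) = exp(-r*dt) * [p*5.280000 + (1-p)*0.000000] = 2.563257; exercise = 0.000000; V(3,2) = max -> 2.563257
  V(3,3) = exp(-r*dt) * [p*0.000000 + (1-p)*0.000000] = 0.000000; exercise = 0.000000; V(3,3) = max -> 0.000000
  V(2,0) = exp(-r*dt) * [p*29.190889 + (1-p)*12.382943] = 20.470082; exercise = 19.974914; V(2,0) = max -> 20.470082
  V(2,1) = exp(-r*dt) * [p*12.382943 + (1-p)*2.563257] = 7.315359; exercise = 5.280000; V(2,1) = max -> 7.315359
  V(2,2) = exp(-r*dt) * [p*2.563257 + (1-p)*0.000000] = 1.244373; exercise = 0.000000; V(2,2) = max -> 1.244373
  V(1,0) = exp(-r*dt) * [p*20.470082 + (1-p)*7.315359] = 13.658670; exercise = 12.134632; V(1,0) = max -> 13.658670
  V(1,1) = exp(-r*dt) * [p*7.315359 + (1-p)*1.244373] = 4.184337; exercise = 0.000000; V(1,1) = max -> 4.184337
  V(0,0) = exp(-r*dt) * [p*13.658670 + (1-p)*4.184337] = 8.759287; exercise = 5.280000; V(0,0) = max -> 8.759287

Answer: Price = V(0,0) = 8.7593


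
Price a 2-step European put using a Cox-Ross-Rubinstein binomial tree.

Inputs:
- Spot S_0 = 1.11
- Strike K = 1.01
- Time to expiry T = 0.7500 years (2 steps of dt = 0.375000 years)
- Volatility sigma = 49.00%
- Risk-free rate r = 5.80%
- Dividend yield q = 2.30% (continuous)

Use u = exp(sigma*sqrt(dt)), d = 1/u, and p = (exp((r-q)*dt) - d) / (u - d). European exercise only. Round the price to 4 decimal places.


Answer: Price = V(0,0) = 0.1173

Derivation:
dt = T/N = 0.375000
u = exp(sigma*sqrt(dt)) = 1.349943; d = 1/u = 0.740772
p = (exp((r-q)*dt) - d) / (u - d) = 0.447230
Discount per step: exp(-r*dt) = 0.978485
Stock lattice S(k, i) with i counting down-moves:
  k=0: S(0,0) = 1.1100
  k=1: S(1,0) = 1.4984; S(1,1) = 0.8223
  k=2: S(2,0) = 2.0228; S(2,1) = 1.1100; S(2,2) = 0.6091
Terminal payoffs V(N, i) = max(K - S_T, 0):
  V(2,0) = 0.000000; V(2,1) = 0.000000; V(2,2) = 0.400895
Backward induction: V(k, i) = exp(-r*dt) * [p * V(k+1, i) + (1-p) * V(k+1, i+1)].
  V(1,0) = exp(-r*dt) * [p*0.000000 + (1-p)*0.000000] = 0.000000
  V(1,1) = exp(-r*dt) * [p*0.000000 + (1-p)*0.400895] = 0.216835
  V(0,0) = exp(-r*dt) * [p*0.000000 + (1-p)*0.216835] = 0.117281


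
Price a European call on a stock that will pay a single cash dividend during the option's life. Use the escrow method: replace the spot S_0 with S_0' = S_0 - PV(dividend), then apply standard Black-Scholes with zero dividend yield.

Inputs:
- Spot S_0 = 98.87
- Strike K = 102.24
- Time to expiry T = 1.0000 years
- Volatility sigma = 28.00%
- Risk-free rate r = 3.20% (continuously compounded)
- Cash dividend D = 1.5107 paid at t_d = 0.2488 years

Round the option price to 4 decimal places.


Answer: Price = 10.1282

Derivation:
PV(D) = D * exp(-r * t_d) = 1.5107 * 0.99207001 = 1.49872016
S_0' = S_0 - PV(D) = 98.8700 - 1.49872016 = 97.37127984
d1 = (ln(S_0'/K) + (r + sigma^2/2)*T) / (sigma*sqrt(T)) = 0.08002967
d2 = d1 - sigma*sqrt(T) = -0.19997033
exp(-rT) = 0.96850658
N(d1) = 0.53189317; N(d2) = 0.42075189
C = S_0' * N(d1) - K * exp(-rT) * N(d2) = 97.37127984 * 0.53189317 - 102.2400 * 0.96850658 * 0.42075189 = 10.1282


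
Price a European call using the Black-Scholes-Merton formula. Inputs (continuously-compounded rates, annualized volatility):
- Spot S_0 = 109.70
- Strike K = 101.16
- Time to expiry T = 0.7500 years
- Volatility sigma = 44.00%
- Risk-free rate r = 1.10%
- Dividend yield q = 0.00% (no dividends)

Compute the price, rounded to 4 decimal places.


d1 = (ln(S/K) + (r - q + 0.5*sigma^2) * T) / (sigma * sqrt(T)) = 0.42486667
d2 = d1 - sigma * sqrt(T) = 0.04381549
exp(-rT) = 0.99178394; exp(-qT) = 1.00000000
C = S_0 * exp(-qT) * N(d1) - K * exp(-rT) * N(d2)
N(d1) = 0.66453306; N(d2) = 0.51747426
C = 109.7000 * 1.00000000 * 0.66453306 - 101.1600 * 0.99178394 * 0.51747426 = 20.9817

Answer: Price = 20.9817


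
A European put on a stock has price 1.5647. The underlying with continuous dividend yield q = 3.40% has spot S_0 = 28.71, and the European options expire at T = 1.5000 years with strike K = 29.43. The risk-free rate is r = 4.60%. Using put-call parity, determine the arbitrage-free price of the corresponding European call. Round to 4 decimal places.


Answer: Call price = 1.3794

Derivation:
Put-call parity: C - P = S_0 * exp(-qT) - K * exp(-rT).
S_0 * exp(-qT) = 28.7100 * 0.95027867 = 27.28250063
K * exp(-rT) = 29.4300 * 0.93332668 = 27.46780419
C = P + S*exp(-qT) - K*exp(-rT)
C = 1.5647 + 27.28250063 - 27.46780419 = 1.3794


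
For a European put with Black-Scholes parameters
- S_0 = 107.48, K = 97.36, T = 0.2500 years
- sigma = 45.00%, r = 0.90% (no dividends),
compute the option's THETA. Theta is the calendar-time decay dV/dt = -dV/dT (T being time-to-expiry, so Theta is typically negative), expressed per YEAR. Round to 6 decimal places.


d1 = 0.5620081559; d2 = 0.3370081559
phi(d1) = 0.3406617884; exp(-qT) = 1.0000000000; exp(-rT) = 0.9977525294
Theta = -S*exp(-qT)*phi(d1)*sigma/(2*sqrt(T)) + r*K*exp(-rT)*N(-d2) - q*S*exp(-qT)*N(-d1)
N(-d1) = 0.2870552312; N(-d2) = 0.3680553760; sqrt(T) = 0.5000000000
Term 1 = -107.4800 * 1.0000000000 * 0.3406617884 * 0.4500 / (2 * 0.5000000000) = -16.4764480578
Term 2 = 0.0090 * 97.3600 * 0.9977525294 * 0.3680553760 = 0.3217800225
Term 3 = 0 (no dividend yield, q = 0)
Theta = -16.4764480578 + (0.3217800225) + (0.0000000000) = -16.154668

Answer: Theta = -16.154668


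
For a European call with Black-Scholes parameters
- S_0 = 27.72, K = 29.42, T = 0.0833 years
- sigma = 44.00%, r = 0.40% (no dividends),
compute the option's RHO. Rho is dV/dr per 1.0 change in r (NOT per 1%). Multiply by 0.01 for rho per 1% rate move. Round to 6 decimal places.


d1 = -0.4025768587; d2 = -0.5295685119
phi(d1) = 0.3678895224; exp(-qT) = 1.0000000000; exp(-rT) = 0.9996668555
N(d2) = 0.2982055655
Rho = K*T*exp(-rT)*N(d2) = 29.4200 * 0.0833 * 0.9996668555 * 0.2982055655 = 0.730565

Answer: Rho = 0.730565


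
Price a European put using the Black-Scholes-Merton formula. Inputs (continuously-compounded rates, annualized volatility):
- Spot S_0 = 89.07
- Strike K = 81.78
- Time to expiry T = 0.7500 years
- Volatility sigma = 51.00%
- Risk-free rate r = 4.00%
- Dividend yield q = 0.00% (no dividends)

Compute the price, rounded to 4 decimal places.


Answer: Price = 10.3567

Derivation:
d1 = (ln(S/K) + (r - q + 0.5*sigma^2) * T) / (sigma * sqrt(T)) = 0.48209282
d2 = d1 - sigma * sqrt(T) = 0.04041987
exp(-rT) = 0.97044553; exp(-qT) = 1.00000000
P = K * exp(-rT) * N(-d2) - S_0 * exp(-qT) * N(-d1)
N(-d1) = 0.31487000; N(-d2) = 0.48387920
P = 81.7800 * 0.97044553 * 0.48387920 - 89.0700 * 1.00000000 * 0.31487000 = 10.3567


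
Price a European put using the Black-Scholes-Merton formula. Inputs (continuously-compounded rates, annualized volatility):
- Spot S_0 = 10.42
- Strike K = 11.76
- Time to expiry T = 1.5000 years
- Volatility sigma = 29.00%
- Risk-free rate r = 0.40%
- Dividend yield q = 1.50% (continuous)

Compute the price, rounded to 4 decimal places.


Answer: Price = 2.4053

Derivation:
d1 = (ln(S/K) + (r - q + 0.5*sigma^2) * T) / (sigma * sqrt(T)) = -0.20947897
d2 = d1 - sigma * sqrt(T) = -0.56465499
exp(-rT) = 0.99401796; exp(-qT) = 0.97775124
P = K * exp(-rT) * N(-d2) - S_0 * exp(-qT) * N(-d1)
N(-d1) = 0.58296283; N(-d2) = 0.71384577
P = 11.7600 * 0.99401796 * 0.71384577 - 10.4200 * 0.97775124 * 0.58296283 = 2.4053


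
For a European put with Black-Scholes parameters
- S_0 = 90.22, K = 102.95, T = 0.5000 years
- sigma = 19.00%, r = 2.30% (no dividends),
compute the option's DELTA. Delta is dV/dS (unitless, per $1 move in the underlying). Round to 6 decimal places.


Answer: Delta = -0.796639

Derivation:
d1 = -0.8296766818; d2 = -0.9640269702
phi(d1) = 0.2827703397; exp(-qT) = 1.0000000000; exp(-rT) = 0.9885658722
N(-d1) = 0.7966391956
Delta = -exp(-qT) * N(-d1) = -1.0000000000 * 0.7966391956 = -0.796639


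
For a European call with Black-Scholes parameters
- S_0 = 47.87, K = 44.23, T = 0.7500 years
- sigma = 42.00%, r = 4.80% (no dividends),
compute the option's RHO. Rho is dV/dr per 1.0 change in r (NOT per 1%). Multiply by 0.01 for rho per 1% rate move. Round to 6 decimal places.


Answer: Rho = 17.712109

Derivation:
d1 = 0.4982689849; d2 = 0.1345383153
phi(d1) = 0.3523696459; exp(-qT) = 1.0000000000; exp(-rT) = 0.9646402935
N(d2) = 0.5535115424
Rho = K*T*exp(-rT)*N(d2) = 44.2300 * 0.7500 * 0.9646402935 * 0.5535115424 = 17.712109


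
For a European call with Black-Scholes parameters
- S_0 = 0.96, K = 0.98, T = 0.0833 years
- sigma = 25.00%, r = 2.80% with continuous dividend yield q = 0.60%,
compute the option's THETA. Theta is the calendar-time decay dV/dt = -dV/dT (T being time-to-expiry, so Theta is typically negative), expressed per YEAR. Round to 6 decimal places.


Answer: Theta = -0.169799

Derivation:
d1 = -0.2242908785; d2 = -0.2964452270
phi(d1) = 0.3890327564; exp(-qT) = 0.9995003249; exp(-rT) = 0.9976703179
Theta = -S*exp(-qT)*phi(d1)*sigma/(2*sqrt(T)) - r*K*exp(-rT)*N(d2) + q*S*exp(-qT)*N(d1)
N(d1) = 0.4112654867; N(d2) = 0.3834450452; sqrt(T) = 0.2886173938
Term 1 = -0.9600 * 0.9995003249 * 0.3890327564 * 0.2500 / (2 * 0.2886173938) = -0.1616694107
Term 2 = -0.0280 * 0.9800 * 0.9976703179 * 0.3834450452 = -0.0104972197
Term 3 = 0.0060 * 0.9600 * 0.9995003249 * 0.4112654867 = 0.0023677055
Theta = -0.1616694107 + (-0.0104972197) + (0.0023677055) = -0.169799


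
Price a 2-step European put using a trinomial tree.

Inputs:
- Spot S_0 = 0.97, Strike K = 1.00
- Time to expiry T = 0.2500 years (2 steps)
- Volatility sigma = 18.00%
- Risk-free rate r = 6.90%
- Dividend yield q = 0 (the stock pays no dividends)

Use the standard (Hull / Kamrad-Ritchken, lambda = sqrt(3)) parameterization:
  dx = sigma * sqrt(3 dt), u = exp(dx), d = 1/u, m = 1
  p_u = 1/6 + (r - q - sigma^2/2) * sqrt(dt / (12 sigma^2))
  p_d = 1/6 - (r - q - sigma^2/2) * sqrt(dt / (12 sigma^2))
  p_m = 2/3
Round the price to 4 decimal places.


dt = T/N = 0.125000; dx = sigma*sqrt(3*dt) = 0.110227
u = exp(dx) = 1.116532; d = 1/u = 0.895631
p_u = 0.196605, p_m = 0.666667, p_d = 0.136728
Discount per step: exp(-r*dt) = 0.991412
Stock lattice S(k, j) with j the centered position index:
  k=0: S(0,+0) = 0.9700
  k=1: S(1,-1) = 0.8688; S(1,+0) = 0.9700; S(1,+1) = 1.0830
  k=2: S(2,-2) = 0.7781; S(2,-1) = 0.8688; S(2,+0) = 0.9700; S(2,+1) = 1.0830; S(2,+2) = 1.2092
Terminal payoffs V(N, j) = max(K - S_T, 0):
  V(2,-2) = 0.221910; V(2,-1) = 0.131238; V(2,+0) = 0.030000; V(2,+1) = 0.000000; V(2,+2) = 0.000000
Backward induction: V(k, j) = exp(-r*dt) * [p_u * V(k+1, j+1) + p_m * V(k+1, j) + p_d * V(k+1, j-1)]
  V(1,-1) = exp(-r*dt) * [p_u*0.030000 + p_m*0.131238 + p_d*0.221910] = 0.122669
  V(1,+0) = exp(-r*dt) * [p_u*0.000000 + p_m*0.030000 + p_d*0.131238] = 0.037618
  V(1,+1) = exp(-r*dt) * [p_u*0.000000 + p_m*0.000000 + p_d*0.030000] = 0.004067
  V(0,+0) = exp(-r*dt) * [p_u*0.004067 + p_m*0.037618 + p_d*0.122669] = 0.042284

Answer: Price = V(0,0) = 0.0423


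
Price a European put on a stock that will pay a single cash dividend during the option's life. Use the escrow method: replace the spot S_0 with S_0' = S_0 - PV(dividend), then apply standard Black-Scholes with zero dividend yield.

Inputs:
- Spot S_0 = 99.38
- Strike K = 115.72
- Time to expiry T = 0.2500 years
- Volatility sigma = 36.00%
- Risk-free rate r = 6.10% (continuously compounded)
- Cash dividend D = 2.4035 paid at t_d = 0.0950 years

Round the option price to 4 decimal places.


PV(D) = D * exp(-r * t_d) = 2.4035 * 0.99422176 = 2.38961200
S_0' = S_0 - PV(D) = 99.3800 - 2.38961200 = 96.99038800
d1 = (ln(S_0'/K) + (r + sigma^2/2)*T) / (sigma*sqrt(T)) = -0.80617555
d2 = d1 - sigma*sqrt(T) = -0.98617555
exp(-rT) = 0.98486569
N(-d1) = 0.78992918; N(-d2) = 0.83797651
P = K * exp(-rT) * N(-d2) - S_0' * N(-d1) = 115.7200 * 0.98486569 * 0.83797651 - 96.99038800 * 0.78992918 = 18.8875

Answer: Price = 18.8875


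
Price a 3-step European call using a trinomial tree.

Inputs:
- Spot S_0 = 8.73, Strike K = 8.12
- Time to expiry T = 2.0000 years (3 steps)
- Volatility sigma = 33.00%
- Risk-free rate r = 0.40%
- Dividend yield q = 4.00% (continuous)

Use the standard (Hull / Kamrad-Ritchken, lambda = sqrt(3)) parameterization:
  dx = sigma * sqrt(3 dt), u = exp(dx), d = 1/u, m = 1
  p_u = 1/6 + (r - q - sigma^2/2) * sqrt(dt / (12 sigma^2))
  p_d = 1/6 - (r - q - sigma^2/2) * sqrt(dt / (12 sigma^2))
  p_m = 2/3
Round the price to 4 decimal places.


Answer: Price = V(0,0) = 1.3811

Derivation:
dt = T/N = 0.666667; dx = sigma*sqrt(3*dt) = 0.466690
u = exp(dx) = 1.594708; d = 1/u = 0.627074
p_u = 0.102063, p_m = 0.666667, p_d = 0.231271
Discount per step: exp(-r*dt) = 0.997337
Stock lattice S(k, j) with j the centered position index:
  k=0: S(0,+0) = 8.7300
  k=1: S(1,-1) = 5.4744; S(1,+0) = 8.7300; S(1,+1) = 13.9218
  k=2: S(2,-2) = 3.4328; S(2,-1) = 5.4744; S(2,+0) = 8.7300; S(2,+1) = 13.9218; S(2,+2) = 22.2012
  k=3: S(3,-3) = 2.1526; S(3,-2) = 3.4328; S(3,-1) = 5.4744; S(3,+0) = 8.7300; S(3,+1) = 13.9218; S(3,+2) = 22.2012; S(3,+3) = 35.4044
Terminal payoffs V(N, j) = max(S_T - K, 0):
  V(3,-3) = 0.000000; V(3,-2) = 0.000000; V(3,-1) = 0.000000; V(3,+0) = 0.610000; V(3,+1) = 5.801798; V(3,+2) = 14.081200; V(3,+3) = 27.284424
Backward induction: V(k, j) = exp(-r*dt) * [p_u * V(k+1, j+1) + p_m * V(k+1, j) + p_d * V(k+1, j-1)]
  V(2,-2) = exp(-r*dt) * [p_u*0.000000 + p_m*0.000000 + p_d*0.000000] = 0.000000
  V(2,-1) = exp(-r*dt) * [p_u*0.610000 + p_m*0.000000 + p_d*0.000000] = 0.062093
  V(2,+0) = exp(-r*dt) * [p_u*5.801798 + p_m*0.610000 + p_d*0.000000] = 0.996155
  V(2,+1) = exp(-r*dt) * [p_u*14.081200 + p_m*5.801798 + p_d*0.610000] = 5.431604
  V(2,+2) = exp(-r*dt) * [p_u*27.284424 + p_m*14.081200 + p_d*5.801798] = 13.477987
  V(1,-1) = exp(-r*dt) * [p_u*0.996155 + p_m*0.062093 + p_d*0.000000] = 0.142684
  V(1,+0) = exp(-r*dt) * [p_u*5.431604 + p_m*0.996155 + p_d*0.062093] = 1.229545
  V(1,+1) = exp(-r*dt) * [p_u*13.477987 + p_m*5.431604 + p_d*0.996155] = 5.213132
  V(0,+0) = exp(-r*dt) * [p_u*5.213132 + p_m*1.229545 + p_d*0.142684] = 1.381074


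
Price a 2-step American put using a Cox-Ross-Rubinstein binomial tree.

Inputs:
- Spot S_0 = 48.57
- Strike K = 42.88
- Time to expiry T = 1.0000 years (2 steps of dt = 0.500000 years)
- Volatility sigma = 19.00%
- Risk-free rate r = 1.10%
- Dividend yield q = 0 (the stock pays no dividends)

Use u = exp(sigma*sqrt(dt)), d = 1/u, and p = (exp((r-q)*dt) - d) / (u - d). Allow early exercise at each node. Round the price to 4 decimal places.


Answer: Price = V(0,0) = 1.4983

Derivation:
dt = T/N = 0.500000
u = exp(sigma*sqrt(dt)) = 1.143793; d = 1/u = 0.874284
p = (exp((r-q)*dt) - d) / (u - d) = 0.486927
Discount per step: exp(-r*dt) = 0.994515
Stock lattice S(k, i) with i counting down-moves:
  k=0: S(0,0) = 48.5700
  k=1: S(1,0) = 55.5540; S(1,1) = 42.4640
  k=2: S(2,0) = 63.5424; S(2,1) = 48.5700; S(2,2) = 37.1256
Terminal payoffs V(N, i) = max(K - S_T, 0):
  V(2,0) = 0.000000; V(2,1) = 0.000000; V(2,2) = 5.754447
Backward induction: V(k, i) = exp(-r*dt) * [p * V(k+1, i) + (1-p) * V(k+1, i+1)]; then take max(V_cont, immediate exercise) for American.
  V(1,0) = exp(-r*dt) * [p*0.000000 + (1-p)*0.000000] = 0.000000; exercise = 0.000000; V(1,0) = max -> 0.000000
  V(1,1) = exp(-r*dt) * [p*0.000000 + (1-p)*5.754447] = 2.936261; exercise = 0.416038; V(1,1) = max -> 2.936261
  V(0,0) = exp(-r*dt) * [p*0.000000 + (1-p)*2.936261] = 1.498254; exercise = 0.000000; V(0,0) = max -> 1.498254


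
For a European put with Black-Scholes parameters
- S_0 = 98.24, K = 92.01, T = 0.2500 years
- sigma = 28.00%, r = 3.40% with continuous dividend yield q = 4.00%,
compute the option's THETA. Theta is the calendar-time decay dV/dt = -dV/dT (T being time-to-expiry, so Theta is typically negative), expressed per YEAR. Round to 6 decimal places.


d1 = 0.5272585543; d2 = 0.3872585543
phi(d1) = 0.3471704793; exp(-qT) = 0.9900498337; exp(-rT) = 0.9915360229
Theta = -S*exp(-qT)*phi(d1)*sigma/(2*sqrt(T)) + r*K*exp(-rT)*N(-d2) - q*S*exp(-qT)*N(-d1)
N(-d1) = 0.2990070257; N(-d2) = 0.3492824026; sqrt(T) = 0.5000000000
Term 1 = -98.2400 * 0.9900498337 * 0.3471704793 * 0.2800 / (2 * 0.5000000000) = -9.4546668264
Term 2 = 0.0340 * 92.0100 * 0.9915360229 * 0.3492824026 = 1.0834257427
Term 3 = -0.0400 * 98.2400 * 0.9900498337 * 0.2990070257 = -1.1632867816
Theta = -9.4546668264 + (1.0834257427) + (-1.1632867816) = -9.534528

Answer: Theta = -9.534528


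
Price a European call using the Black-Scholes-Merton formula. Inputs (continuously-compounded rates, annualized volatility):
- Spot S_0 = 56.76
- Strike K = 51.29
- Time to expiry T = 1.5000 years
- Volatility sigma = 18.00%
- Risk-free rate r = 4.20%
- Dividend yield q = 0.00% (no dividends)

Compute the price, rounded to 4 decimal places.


Answer: Price = 10.1200

Derivation:
d1 = (ln(S/K) + (r - q + 0.5*sigma^2) * T) / (sigma * sqrt(T)) = 0.85567050
d2 = d1 - sigma * sqrt(T) = 0.63521643
exp(-rT) = 0.93894347; exp(-qT) = 1.00000000
C = S_0 * exp(-qT) * N(d1) - K * exp(-rT) * N(d2)
N(d1) = 0.80390997; N(d2) = 0.73735636
C = 56.7600 * 1.00000000 * 0.80390997 - 51.2900 * 0.93894347 * 0.73735636 = 10.1200


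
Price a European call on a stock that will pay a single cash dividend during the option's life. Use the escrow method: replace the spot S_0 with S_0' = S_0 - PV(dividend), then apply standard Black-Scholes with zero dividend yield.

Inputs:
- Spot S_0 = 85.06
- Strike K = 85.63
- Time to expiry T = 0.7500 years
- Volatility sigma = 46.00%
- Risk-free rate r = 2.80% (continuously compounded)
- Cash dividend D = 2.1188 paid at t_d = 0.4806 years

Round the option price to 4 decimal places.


Answer: Price = 12.7331

Derivation:
PV(D) = D * exp(-r * t_d) = 2.1188 * 0.98663334 = 2.09047872
S_0' = S_0 - PV(D) = 85.0600 - 2.09047872 = 82.96952128
d1 = (ln(S_0'/K) + (r + sigma^2/2)*T) / (sigma*sqrt(T)) = 0.17267201
d2 = d1 - sigma*sqrt(T) = -0.22569968
exp(-rT) = 0.97921896
N(d1) = 0.56854538; N(d2) = 0.41071750
C = S_0' * N(d1) - K * exp(-rT) * N(d2) = 82.96952128 * 0.56854538 - 85.6300 * 0.97921896 * 0.41071750 = 12.7331


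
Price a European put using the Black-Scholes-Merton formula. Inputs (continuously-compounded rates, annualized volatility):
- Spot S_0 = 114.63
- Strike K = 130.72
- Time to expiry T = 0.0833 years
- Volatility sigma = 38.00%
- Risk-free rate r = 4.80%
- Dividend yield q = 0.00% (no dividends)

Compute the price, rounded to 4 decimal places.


Answer: Price = 16.3811

Derivation:
d1 = (ln(S/K) + (r - q + 0.5*sigma^2) * T) / (sigma * sqrt(T)) = -1.10632189
d2 = d1 - sigma * sqrt(T) = -1.21599650
exp(-rT) = 0.99600958; exp(-qT) = 1.00000000
P = K * exp(-rT) * N(-d2) - S_0 * exp(-qT) * N(-d1)
N(-d1) = 0.86570639; N(-d2) = 0.88800687
P = 130.7200 * 0.99600958 * 0.88800687 - 114.6300 * 1.00000000 * 0.86570639 = 16.3811
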